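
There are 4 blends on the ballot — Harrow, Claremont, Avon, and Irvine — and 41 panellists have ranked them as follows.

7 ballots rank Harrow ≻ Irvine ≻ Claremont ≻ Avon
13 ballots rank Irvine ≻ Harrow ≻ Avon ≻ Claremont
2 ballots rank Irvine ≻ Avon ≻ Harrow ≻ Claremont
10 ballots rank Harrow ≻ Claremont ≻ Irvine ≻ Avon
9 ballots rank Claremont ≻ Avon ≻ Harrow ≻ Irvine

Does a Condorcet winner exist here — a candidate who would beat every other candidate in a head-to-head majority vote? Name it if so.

Head-to-head results (41 voters total):
Harrow vs Claremont: Harrow wins 32–9.
Harrow vs Avon: Harrow wins 30–11.
Harrow vs Irvine: Harrow wins 26–15.
Claremont vs Avon: Claremont wins 26–15.
Claremont vs Irvine: Irvine wins 22–19.
Avon vs Irvine: Irvine wins 32–9.
Harrow beats each rival — Claremont (32–9), Avon (30–11), Irvine (26–15) — so Harrow is the Condorcet winner.

Harrow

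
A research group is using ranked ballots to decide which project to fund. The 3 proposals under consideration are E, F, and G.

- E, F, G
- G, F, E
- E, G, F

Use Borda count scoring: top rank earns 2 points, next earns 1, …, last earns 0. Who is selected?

E

Borda scores:
  E: 2 + 0 + 2 = 4
  F: 1 + 1 + 0 = 2
  G: 0 + 2 + 1 = 3
E has the highest total.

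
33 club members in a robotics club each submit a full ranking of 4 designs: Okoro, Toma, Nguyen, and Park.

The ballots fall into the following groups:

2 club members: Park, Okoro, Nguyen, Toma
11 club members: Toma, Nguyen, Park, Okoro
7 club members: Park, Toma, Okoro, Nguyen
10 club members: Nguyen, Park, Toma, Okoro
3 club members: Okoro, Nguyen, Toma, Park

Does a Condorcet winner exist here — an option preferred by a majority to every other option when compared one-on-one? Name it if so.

No Condorcet winner

Head-to-head results (33 voters total):
Okoro vs Toma: Toma wins 28–5.
Okoro vs Nguyen: Nguyen wins 21–12.
Okoro vs Park: Park wins 30–3.
Toma vs Nguyen: Toma wins 18–15.
Toma vs Park: Park wins 19–14.
Nguyen vs Park: Nguyen wins 24–9.
No candidate beats all others: Toma beats Nguyen beats Park beats Toma, a majority cycle.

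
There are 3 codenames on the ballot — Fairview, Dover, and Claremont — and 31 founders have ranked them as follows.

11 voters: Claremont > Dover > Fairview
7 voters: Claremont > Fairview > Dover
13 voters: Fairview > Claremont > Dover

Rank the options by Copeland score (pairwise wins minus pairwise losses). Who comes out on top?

Pairwise results:
  Fairview vs Dover: Fairview wins 20–11.
  Fairview vs Claremont: Claremont wins 18–13.
  Dover vs Claremont: Claremont wins 31–0.
Copeland scores (wins − losses):
  Fairview: 1 − 1 = 0
  Dover: 0 − 2 = -2
  Claremont: 2 − 0 = 2
Claremont has the best Copeland score.

Claremont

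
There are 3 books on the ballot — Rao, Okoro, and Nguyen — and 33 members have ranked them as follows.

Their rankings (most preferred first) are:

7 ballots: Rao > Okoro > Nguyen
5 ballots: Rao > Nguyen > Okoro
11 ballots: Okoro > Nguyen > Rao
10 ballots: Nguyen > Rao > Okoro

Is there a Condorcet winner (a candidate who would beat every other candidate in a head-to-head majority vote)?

Head-to-head results (33 voters total):
Rao vs Okoro: Rao wins 22–11.
Rao vs Nguyen: Nguyen wins 21–12.
Okoro vs Nguyen: Okoro wins 18–15.
No candidate beats all others: Rao beats Okoro beats Nguyen beats Rao, a majority cycle.

No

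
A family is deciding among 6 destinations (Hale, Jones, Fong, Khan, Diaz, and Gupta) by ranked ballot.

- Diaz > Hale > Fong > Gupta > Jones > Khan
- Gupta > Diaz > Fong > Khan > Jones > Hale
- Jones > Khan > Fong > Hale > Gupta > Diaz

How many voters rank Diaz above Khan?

Ballots ranking Diaz above Khan: 2.
Ballots ranking Khan above Diaz: 1.
So 2 of 3 voters prefer Diaz to Khan.

2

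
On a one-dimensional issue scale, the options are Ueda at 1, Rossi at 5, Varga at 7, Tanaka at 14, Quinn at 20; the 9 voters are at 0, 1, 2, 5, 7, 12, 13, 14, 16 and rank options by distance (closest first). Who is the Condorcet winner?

With single-peaked preferences on a line, the Condorcet winner is the candidate closest to the median voter.
The median voter (position 7) is closest to Varga at 7.
Check: Varga vs Ueda — voters closer to Varga: 6 of 9.

Varga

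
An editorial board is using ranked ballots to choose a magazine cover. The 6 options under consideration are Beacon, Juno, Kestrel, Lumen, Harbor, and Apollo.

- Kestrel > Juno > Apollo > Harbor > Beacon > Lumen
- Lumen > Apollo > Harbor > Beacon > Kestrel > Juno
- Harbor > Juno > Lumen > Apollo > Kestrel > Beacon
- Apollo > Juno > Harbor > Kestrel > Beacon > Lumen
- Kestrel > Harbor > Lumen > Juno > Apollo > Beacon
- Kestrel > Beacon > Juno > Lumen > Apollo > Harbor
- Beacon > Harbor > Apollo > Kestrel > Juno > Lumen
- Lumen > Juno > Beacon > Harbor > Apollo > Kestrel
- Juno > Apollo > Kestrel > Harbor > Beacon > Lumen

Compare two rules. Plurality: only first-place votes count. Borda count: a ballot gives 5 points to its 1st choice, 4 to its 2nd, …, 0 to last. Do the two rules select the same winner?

Plurality first-place counts: Beacon 1, Juno 1, Kestrel 3, Lumen 2, Harbor 1, Apollo 1 → Kestrel.
Borda totals: Beacon 17, Juno 27, Kestrel 24, Lumen 18, Harbor 25, Apollo 24 → Juno.
The two rules disagree: plurality picks Kestrel, Borda picks Juno.

No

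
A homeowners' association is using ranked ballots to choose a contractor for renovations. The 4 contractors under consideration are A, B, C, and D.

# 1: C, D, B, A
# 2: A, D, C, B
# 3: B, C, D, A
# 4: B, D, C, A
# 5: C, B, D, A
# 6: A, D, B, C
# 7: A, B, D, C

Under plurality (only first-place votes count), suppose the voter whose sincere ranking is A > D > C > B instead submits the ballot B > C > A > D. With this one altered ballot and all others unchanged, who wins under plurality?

B

First-place totals with the altered ballot: A 2, B 3, C 2, D 0.
The switch changes the winner from A to B.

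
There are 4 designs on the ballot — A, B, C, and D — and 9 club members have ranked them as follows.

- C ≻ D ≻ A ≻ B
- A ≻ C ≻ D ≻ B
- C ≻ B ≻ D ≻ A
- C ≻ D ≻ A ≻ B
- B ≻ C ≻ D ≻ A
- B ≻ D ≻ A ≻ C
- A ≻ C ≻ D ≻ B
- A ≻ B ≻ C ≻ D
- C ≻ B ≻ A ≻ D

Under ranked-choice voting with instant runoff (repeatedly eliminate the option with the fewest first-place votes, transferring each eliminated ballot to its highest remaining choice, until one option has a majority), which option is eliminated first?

D

Round 1: C 4, A 3, B 2, D 0. D has the fewest and is eliminated.
Round 2: C 4, A 3, B 2. B has the fewest and is eliminated.
Round 3: C 5, A 4. C has a majority.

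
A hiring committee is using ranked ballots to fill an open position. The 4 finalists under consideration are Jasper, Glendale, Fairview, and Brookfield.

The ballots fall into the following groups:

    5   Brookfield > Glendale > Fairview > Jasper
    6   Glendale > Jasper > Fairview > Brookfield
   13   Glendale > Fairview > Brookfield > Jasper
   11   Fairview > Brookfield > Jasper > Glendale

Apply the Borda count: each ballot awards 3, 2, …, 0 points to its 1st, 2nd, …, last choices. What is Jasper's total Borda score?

Borda scores:
  Jasper: 5·0 + 6·2 + 13·0 + 11·1 = 23
  Glendale: 5·2 + 6·3 + 13·3 + 11·0 = 67
  Fairview: 5·1 + 6·1 + 13·2 + 11·3 = 70
  Brookfield: 5·3 + 6·0 + 13·1 + 11·2 = 50

23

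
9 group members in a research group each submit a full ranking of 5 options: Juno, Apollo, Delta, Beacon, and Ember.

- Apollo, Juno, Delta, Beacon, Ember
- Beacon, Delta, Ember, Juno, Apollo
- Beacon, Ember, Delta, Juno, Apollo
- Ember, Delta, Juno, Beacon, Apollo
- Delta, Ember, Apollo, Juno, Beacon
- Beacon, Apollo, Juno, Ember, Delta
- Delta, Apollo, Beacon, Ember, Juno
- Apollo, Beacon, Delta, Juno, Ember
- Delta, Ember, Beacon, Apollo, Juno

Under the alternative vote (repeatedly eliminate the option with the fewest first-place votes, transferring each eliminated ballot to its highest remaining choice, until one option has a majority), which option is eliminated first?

Round 1: Delta 3, Beacon 3, Apollo 2, Ember 1, Juno 0. Juno has the fewest and is eliminated.
Round 2: Delta 3, Beacon 3, Apollo 2, Ember 1. Ember has the fewest and is eliminated.
Round 3: Delta 4, Beacon 3, Apollo 2. Apollo has the fewest and is eliminated.
Round 4: Delta 5, Beacon 4. Delta has a majority.

Juno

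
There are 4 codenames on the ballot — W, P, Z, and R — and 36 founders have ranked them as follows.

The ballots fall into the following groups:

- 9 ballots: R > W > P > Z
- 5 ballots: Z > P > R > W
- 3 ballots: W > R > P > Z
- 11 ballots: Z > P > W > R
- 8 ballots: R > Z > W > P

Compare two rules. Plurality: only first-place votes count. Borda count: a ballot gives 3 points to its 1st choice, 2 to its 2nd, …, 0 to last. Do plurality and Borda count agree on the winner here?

Plurality first-place counts: W 3, P 0, Z 16, R 17 → R.
Borda totals: W 46, P 44, Z 64, R 62 → Z.
The two rules disagree: plurality picks R, Borda picks Z.

No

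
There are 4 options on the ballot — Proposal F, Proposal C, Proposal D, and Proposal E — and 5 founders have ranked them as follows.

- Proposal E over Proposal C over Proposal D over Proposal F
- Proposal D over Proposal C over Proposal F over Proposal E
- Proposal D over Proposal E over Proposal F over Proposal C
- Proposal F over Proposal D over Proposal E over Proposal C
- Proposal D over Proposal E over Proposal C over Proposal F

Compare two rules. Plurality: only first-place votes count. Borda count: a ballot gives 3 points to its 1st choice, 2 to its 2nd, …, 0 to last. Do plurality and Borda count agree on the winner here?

Yes

Plurality first-place counts: Proposal F 1, Proposal C 0, Proposal D 3, Proposal E 1 → Proposal D.
Borda totals: Proposal F 5, Proposal C 5, Proposal D 12, Proposal E 8 → Proposal D.
The two rules agree on Proposal D.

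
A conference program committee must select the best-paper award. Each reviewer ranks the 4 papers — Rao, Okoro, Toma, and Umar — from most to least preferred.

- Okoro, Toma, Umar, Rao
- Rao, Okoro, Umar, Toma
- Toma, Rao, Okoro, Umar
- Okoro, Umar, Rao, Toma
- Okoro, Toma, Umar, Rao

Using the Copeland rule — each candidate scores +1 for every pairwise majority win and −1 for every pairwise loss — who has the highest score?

Pairwise results:
  Rao vs Okoro: Okoro wins 3–2.
  Rao vs Toma: Toma wins 3–2.
  Rao vs Umar: Umar wins 3–2.
  Okoro vs Toma: Okoro wins 4–1.
  Okoro vs Umar: Okoro wins 5–0.
  Toma vs Umar: Toma wins 3–2.
Copeland scores (wins − losses):
  Rao: 0 − 3 = -3
  Okoro: 3 − 0 = 3
  Toma: 2 − 1 = 1
  Umar: 1 − 2 = -1
Okoro has the best Copeland score.

Okoro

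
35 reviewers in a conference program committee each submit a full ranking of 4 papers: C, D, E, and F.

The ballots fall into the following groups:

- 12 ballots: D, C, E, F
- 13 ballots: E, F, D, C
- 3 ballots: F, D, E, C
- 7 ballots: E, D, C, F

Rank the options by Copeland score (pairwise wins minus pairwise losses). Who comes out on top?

Pairwise results:
  C vs D: D wins 35–0.
  C vs E: E wins 23–12.
  C vs F: C wins 19–16.
  D vs E: E wins 20–15.
  D vs F: D wins 19–16.
  E vs F: E wins 32–3.
Copeland scores (wins − losses):
  C: 1 − 2 = -1
  D: 2 − 1 = 1
  E: 3 − 0 = 3
  F: 0 − 3 = -3
E has the best Copeland score.

E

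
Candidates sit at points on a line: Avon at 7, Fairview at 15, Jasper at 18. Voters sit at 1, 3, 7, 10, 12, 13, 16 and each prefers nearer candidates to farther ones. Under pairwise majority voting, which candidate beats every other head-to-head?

Avon

With single-peaked preferences on a line, the Condorcet winner is the candidate closest to the median voter.
The median voter (position 10) is closest to Avon at 7.
Check: Avon vs Jasper — voters closer to Avon: 5 of 7.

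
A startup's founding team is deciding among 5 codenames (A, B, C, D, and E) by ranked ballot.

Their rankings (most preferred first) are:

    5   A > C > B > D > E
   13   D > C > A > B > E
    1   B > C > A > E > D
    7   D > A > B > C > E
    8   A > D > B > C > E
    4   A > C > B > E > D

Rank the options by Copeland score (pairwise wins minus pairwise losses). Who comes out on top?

Pairwise results:
  A vs B: A wins 37–1.
  A vs C: A wins 24–14.
  A vs D: D wins 20–18.
  A vs E: A wins 38–0.
  B vs C: C wins 22–16.
  B vs D: D wins 28–10.
  B vs E: B wins 38–0.
  C vs D: D wins 28–10.
  C vs E: C wins 38–0.
  D vs E: D wins 33–5.
Copeland scores (wins − losses):
  A: 3 − 1 = 2
  B: 1 − 3 = -2
  C: 2 − 2 = 0
  D: 4 − 0 = 4
  E: 0 − 4 = -4
D has the best Copeland score.

D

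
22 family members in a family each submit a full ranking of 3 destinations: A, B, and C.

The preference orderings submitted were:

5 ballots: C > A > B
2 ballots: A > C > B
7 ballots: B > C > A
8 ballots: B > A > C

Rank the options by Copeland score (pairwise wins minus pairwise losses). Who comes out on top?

B

Pairwise results:
  A vs B: B wins 15–7.
  A vs C: C wins 12–10.
  B vs C: B wins 15–7.
Copeland scores (wins − losses):
  A: 0 − 2 = -2
  B: 2 − 0 = 2
  C: 1 − 1 = 0
B has the best Copeland score.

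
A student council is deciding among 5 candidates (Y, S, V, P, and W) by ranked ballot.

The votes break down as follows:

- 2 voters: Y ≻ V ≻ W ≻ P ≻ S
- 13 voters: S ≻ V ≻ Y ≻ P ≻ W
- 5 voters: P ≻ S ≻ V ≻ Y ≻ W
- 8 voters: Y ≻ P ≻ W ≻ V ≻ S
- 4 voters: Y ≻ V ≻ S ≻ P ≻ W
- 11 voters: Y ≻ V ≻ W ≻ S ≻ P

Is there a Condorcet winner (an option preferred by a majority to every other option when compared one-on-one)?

Yes

Head-to-head results (43 voters total):
Y vs S: Y wins 25–18.
Y vs V: Y wins 25–18.
Y vs P: Y wins 38–5.
Y vs W: Y wins 43–0.
S vs V: V wins 25–18.
S vs P: S wins 28–15.
S vs W: S wins 22–21.
V vs P: V wins 30–13.
V vs W: V wins 35–8.
P vs W: P wins 30–13.
Y beats each rival — S (25–18), V (25–18), P (38–5), W (43–0) — so Y is the Condorcet winner.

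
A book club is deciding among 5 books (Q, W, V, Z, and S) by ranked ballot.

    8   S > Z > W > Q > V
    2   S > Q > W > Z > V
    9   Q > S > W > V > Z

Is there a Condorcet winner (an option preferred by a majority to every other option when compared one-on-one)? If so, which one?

Head-to-head results (19 voters total):
Q vs W: Q wins 11–8.
Q vs V: Q wins 19–0.
Q vs Z: Q wins 11–8.
Q vs S: S wins 10–9.
W vs V: W wins 19–0.
W vs Z: W wins 11–8.
W vs S: S wins 19–0.
V vs Z: Z wins 10–9.
V vs S: S wins 19–0.
Z vs S: S wins 19–0.
S beats each rival — Q (10–9), W (19–0), V (19–0), Z (19–0) — so S is the Condorcet winner.

S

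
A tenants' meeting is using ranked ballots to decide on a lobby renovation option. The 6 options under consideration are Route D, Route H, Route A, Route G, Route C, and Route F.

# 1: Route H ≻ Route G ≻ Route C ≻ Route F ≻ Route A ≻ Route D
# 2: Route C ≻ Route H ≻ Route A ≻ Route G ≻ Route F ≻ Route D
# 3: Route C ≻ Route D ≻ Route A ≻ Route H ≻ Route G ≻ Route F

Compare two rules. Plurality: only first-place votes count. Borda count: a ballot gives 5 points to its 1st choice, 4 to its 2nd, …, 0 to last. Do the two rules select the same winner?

Yes

Plurality first-place counts: Route D 0, Route H 1, Route A 0, Route G 0, Route C 2, Route F 0 → Route C.
Borda totals: Route D 4, Route H 11, Route A 7, Route G 7, Route C 13, Route F 3 → Route C.
The two rules agree on Route C.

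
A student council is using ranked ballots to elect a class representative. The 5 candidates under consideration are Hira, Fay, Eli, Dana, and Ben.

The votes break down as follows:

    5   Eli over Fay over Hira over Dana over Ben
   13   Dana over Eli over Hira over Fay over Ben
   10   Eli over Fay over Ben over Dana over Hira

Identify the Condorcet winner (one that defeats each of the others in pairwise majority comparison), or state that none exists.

Eli

Head-to-head results (28 voters total):
Hira vs Fay: Fay wins 15–13.
Hira vs Eli: Eli wins 28–0.
Hira vs Dana: Dana wins 23–5.
Hira vs Ben: Hira wins 18–10.
Fay vs Eli: Eli wins 28–0.
Fay vs Dana: Fay wins 15–13.
Fay vs Ben: Fay wins 28–0.
Eli vs Dana: Eli wins 15–13.
Eli vs Ben: Eli wins 28–0.
Dana vs Ben: Dana wins 18–10.
Eli beats each rival — Hira (28–0), Fay (28–0), Dana (15–13), Ben (28–0) — so Eli is the Condorcet winner.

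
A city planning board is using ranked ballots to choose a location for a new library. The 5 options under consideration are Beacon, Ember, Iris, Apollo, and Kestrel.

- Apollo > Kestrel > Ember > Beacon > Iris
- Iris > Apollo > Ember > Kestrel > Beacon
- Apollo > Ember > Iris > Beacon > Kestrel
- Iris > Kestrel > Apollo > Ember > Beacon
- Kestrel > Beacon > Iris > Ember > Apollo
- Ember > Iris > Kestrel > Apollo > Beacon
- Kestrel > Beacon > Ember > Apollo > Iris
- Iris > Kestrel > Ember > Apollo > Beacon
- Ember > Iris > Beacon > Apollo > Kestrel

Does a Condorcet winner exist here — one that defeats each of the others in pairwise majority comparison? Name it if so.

None — there is no Condorcet winner

Head-to-head results (9 voters total):
Beacon vs Ember: Ember wins 7–2.
Beacon vs Iris: Iris wins 6–3.
Beacon vs Apollo: Apollo wins 6–3.
Beacon vs Kestrel: Kestrel wins 7–2.
Ember vs Iris: Ember wins 5–4.
Ember vs Apollo: Ember wins 5–4.
Ember vs Kestrel: Kestrel wins 5–4.
Iris vs Apollo: Iris wins 6–3.
Iris vs Kestrel: Iris wins 6–3.
Apollo vs Kestrel: Kestrel wins 5–4.
No candidate beats all others: Ember beats Iris beats Kestrel beats Ember, a majority cycle.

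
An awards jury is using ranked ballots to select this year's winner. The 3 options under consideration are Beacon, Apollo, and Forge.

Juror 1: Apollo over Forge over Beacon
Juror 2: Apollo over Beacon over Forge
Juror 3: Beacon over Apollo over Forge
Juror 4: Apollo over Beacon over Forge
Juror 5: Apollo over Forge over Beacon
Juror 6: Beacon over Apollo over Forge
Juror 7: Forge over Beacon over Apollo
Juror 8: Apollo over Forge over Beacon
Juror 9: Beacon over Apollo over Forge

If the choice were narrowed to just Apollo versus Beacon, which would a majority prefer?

Ballots ranking Apollo above Beacon: 5.
Ballots ranking Beacon above Apollo: 4.
Apollo wins the head-to-head, 5–4.

Apollo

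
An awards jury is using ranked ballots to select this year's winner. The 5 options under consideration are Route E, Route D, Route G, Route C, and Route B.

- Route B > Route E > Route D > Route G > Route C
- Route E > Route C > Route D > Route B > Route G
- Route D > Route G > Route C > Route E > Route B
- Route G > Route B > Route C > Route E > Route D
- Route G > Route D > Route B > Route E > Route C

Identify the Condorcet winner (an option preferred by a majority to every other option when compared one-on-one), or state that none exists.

Head-to-head results (5 voters total):
Route E vs Route D: Route E wins 3–2.
Route E vs Route G: Route G wins 3–2.
Route E vs Route C: Route E wins 3–2.
Route E vs Route B: Route B wins 3–2.
Route D vs Route G: Route D wins 3–2.
Route D vs Route C: Route D wins 3–2.
Route D vs Route B: Route D wins 3–2.
Route G vs Route C: Route G wins 4–1.
Route G vs Route B: Route G wins 3–2.
Route C vs Route B: Route B wins 3–2.
No candidate beats all others: Route E beats Route D beats Route G beats Route E, a majority cycle.

There is no Condorcet winner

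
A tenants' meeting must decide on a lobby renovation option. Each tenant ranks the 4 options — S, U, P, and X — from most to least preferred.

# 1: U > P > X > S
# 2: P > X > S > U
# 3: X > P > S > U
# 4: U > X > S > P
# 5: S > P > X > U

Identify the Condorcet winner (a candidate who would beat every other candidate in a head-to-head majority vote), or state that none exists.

P

Head-to-head results (5 voters total):
S vs U: S wins 3–2.
S vs P: P wins 3–2.
S vs X: X wins 4–1.
U vs P: P wins 3–2.
U vs X: X wins 3–2.
P vs X: P wins 3–2.
P beats each rival — S (3–2), U (3–2), X (3–2) — so P is the Condorcet winner.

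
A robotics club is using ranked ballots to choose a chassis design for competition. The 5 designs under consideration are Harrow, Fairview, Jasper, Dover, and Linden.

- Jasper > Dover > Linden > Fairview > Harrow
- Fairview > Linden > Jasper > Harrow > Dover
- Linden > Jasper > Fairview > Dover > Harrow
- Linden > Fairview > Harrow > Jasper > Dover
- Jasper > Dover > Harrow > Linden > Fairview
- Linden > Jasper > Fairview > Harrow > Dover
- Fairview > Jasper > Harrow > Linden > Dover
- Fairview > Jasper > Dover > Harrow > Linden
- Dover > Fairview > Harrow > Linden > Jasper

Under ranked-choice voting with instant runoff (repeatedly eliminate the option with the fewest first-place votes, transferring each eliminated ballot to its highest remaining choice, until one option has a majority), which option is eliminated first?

Round 1: Fairview 3, Linden 3, Jasper 2, Dover 1, Harrow 0. Harrow has the fewest and is eliminated.
Round 2: Fairview 3, Linden 3, Jasper 2, Dover 1. Dover has the fewest and is eliminated.
Round 3: Fairview 4, Linden 3, Jasper 2. Jasper has the fewest and is eliminated.
Round 4: Linden 5, Fairview 4. Linden has a majority.

Harrow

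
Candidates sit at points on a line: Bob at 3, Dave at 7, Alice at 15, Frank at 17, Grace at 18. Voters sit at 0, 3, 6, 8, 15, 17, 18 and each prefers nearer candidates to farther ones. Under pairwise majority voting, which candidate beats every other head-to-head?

With single-peaked preferences on a line, the Condorcet winner is the candidate closest to the median voter.
The median voter (position 8) is closest to Dave at 7.
Check: Dave vs Frank — voters closer to Dave: 4 of 7.

Dave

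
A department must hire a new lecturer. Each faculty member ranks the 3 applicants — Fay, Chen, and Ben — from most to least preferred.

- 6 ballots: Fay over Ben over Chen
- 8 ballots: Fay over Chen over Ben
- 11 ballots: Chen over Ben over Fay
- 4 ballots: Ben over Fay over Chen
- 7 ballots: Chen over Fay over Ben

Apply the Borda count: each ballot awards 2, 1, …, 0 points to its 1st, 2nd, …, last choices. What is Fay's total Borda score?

Borda scores:
  Fay: 6·2 + 8·2 + 11·0 + 4·1 + 7·1 = 39
  Chen: 6·0 + 8·1 + 11·2 + 4·0 + 7·2 = 44
  Ben: 6·1 + 8·0 + 11·1 + 4·2 + 7·0 = 25

39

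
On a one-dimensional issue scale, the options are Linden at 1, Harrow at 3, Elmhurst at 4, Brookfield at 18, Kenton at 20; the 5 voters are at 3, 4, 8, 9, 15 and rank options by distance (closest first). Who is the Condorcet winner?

With single-peaked preferences on a line, the Condorcet winner is the candidate closest to the median voter.
The median voter (position 8) is closest to Elmhurst at 4.
Check: Elmhurst vs Kenton — voters closer to Elmhurst: 4 of 5.

Elmhurst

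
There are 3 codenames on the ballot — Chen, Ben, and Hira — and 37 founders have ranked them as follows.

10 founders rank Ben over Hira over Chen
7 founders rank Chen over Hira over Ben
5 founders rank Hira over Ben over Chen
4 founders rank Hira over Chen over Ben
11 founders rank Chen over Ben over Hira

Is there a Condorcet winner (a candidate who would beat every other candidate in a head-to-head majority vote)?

Head-to-head results (37 voters total):
Chen vs Ben: Chen wins 22–15.
Chen vs Hira: Hira wins 19–18.
Ben vs Hira: Ben wins 21–16.
No candidate beats all others: Chen beats Ben beats Hira beats Chen, a majority cycle.

No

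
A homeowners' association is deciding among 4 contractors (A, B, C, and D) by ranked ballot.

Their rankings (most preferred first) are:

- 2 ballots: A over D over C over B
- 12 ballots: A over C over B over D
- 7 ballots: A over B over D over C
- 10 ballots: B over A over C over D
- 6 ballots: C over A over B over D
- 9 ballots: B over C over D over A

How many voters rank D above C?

Ballots ranking D above C: 2+7 = 9.
Ballots ranking C above D: 12+10+6+9 = 37.
So 9 of 46 voters prefer D to C.

9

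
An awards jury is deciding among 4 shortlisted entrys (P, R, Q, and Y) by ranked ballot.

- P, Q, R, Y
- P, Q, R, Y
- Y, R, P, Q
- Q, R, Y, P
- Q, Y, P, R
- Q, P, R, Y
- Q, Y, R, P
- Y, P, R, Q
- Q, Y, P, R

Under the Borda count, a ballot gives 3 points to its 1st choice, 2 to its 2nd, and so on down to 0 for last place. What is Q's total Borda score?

19

Borda scores:
  P: 3 + 3 + 1 + 0 + 1 + 2 + 0 + 2 + 1 = 13
  R: 1 + 1 + 2 + 2 + 0 + 1 + 1 + 1 + 0 = 9
  Q: 2 + 2 + 0 + 3 + 3 + 3 + 3 + 0 + 3 = 19
  Y: 0 + 0 + 3 + 1 + 2 + 0 + 2 + 3 + 2 = 13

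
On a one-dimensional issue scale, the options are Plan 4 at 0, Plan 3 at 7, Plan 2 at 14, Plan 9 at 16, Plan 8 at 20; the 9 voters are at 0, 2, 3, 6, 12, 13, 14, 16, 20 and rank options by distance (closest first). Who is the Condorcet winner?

With single-peaked preferences on a line, the Condorcet winner is the candidate closest to the median voter.
The median voter (position 12) is closest to Plan 2 at 14.
Check: Plan 2 vs Plan 3 — voters closer to Plan 2: 5 of 9.

Plan 2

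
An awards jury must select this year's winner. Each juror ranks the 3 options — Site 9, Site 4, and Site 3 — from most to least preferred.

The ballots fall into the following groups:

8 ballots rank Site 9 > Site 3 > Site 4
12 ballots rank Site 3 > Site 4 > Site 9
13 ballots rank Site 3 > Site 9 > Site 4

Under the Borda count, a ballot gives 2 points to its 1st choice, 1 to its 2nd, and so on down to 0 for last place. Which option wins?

Borda scores:
  Site 9: 8·2 + 12·0 + 13·1 = 29
  Site 4: 8·0 + 12·1 + 13·0 = 12
  Site 3: 8·1 + 12·2 + 13·2 = 58
Site 3 has the highest total.

Site 3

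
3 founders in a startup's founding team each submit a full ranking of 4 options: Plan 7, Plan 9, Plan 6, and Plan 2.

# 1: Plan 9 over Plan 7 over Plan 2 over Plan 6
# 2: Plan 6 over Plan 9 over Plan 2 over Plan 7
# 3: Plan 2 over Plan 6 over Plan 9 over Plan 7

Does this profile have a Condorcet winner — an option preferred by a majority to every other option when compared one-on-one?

Head-to-head results (3 voters total):
Plan 7 vs Plan 9: Plan 9 wins 3–0.
Plan 7 vs Plan 6: Plan 6 wins 2–1.
Plan 7 vs Plan 2: Plan 2 wins 2–1.
Plan 9 vs Plan 6: Plan 6 wins 2–1.
Plan 9 vs Plan 2: Plan 9 wins 2–1.
Plan 6 vs Plan 2: Plan 2 wins 2–1.
No candidate beats all others: Plan 9 beats Plan 2 beats Plan 6 beats Plan 9, a majority cycle.

No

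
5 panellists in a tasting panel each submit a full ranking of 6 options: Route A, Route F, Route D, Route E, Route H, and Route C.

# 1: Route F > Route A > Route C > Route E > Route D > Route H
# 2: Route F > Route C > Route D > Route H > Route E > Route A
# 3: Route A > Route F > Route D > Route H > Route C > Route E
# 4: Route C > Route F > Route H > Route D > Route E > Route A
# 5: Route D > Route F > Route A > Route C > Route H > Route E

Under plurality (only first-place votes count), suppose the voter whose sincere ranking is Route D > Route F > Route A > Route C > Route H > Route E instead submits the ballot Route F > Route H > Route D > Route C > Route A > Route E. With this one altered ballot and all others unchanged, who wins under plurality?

First-place totals with the altered ballot: Route A 1, Route F 3, Route D 0, Route E 0, Route H 0, Route C 1.
The winner is unchanged: still Route F.

Route F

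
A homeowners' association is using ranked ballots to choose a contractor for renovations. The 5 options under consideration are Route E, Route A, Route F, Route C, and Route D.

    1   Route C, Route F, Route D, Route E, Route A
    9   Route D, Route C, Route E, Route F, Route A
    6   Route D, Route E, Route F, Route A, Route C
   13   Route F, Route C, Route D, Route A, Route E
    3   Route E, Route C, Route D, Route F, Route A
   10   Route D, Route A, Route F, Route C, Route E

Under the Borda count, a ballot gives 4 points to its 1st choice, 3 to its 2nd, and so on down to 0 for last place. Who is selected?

Route D

Borda scores:
  Route E: 1 + 9·2 + 6·3 + 13·0 + 3·4 + 10·0 = 49
  Route A: 0 + 9·0 + 6·1 + 13·1 + 3·0 + 10·3 = 49
  Route F: 3 + 9·1 + 6·2 + 13·4 + 3·1 + 10·2 = 99
  Route C: 4 + 9·3 + 6·0 + 13·3 + 3·3 + 10·1 = 89
  Route D: 2 + 9·4 + 6·4 + 13·2 + 3·2 + 10·4 = 134
Route D has the highest total.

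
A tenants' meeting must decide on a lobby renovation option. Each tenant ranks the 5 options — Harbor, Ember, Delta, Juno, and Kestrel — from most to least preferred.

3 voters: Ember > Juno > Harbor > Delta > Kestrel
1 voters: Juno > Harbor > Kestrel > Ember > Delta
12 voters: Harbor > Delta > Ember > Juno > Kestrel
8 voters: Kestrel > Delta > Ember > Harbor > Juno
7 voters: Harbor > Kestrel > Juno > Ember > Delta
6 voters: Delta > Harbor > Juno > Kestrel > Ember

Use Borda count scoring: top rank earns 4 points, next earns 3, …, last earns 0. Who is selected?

Harbor

Borda scores:
  Harbor: 3·2 + 3 + 12·4 + 8·1 + 7·4 + 6·3 = 111
  Ember: 3·4 + 1 + 12·2 + 8·2 + 7·1 + 6·0 = 60
  Delta: 3·1 + 0 + 12·3 + 8·3 + 7·0 + 6·4 = 87
  Juno: 3·3 + 4 + 12·1 + 8·0 + 7·2 + 6·2 = 51
  Kestrel: 3·0 + 2 + 12·0 + 8·4 + 7·3 + 6·1 = 61
Harbor has the highest total.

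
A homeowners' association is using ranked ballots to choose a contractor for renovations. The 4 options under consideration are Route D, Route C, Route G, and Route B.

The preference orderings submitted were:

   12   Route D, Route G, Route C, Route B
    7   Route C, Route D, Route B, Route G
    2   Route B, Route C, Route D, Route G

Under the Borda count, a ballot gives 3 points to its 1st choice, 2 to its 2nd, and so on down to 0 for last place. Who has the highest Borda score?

Route D

Borda scores:
  Route D: 12·3 + 7·2 + 2·1 = 52
  Route C: 12·1 + 7·3 + 2·2 = 37
  Route G: 12·2 + 7·0 + 2·0 = 24
  Route B: 12·0 + 7·1 + 2·3 = 13
Route D has the highest total.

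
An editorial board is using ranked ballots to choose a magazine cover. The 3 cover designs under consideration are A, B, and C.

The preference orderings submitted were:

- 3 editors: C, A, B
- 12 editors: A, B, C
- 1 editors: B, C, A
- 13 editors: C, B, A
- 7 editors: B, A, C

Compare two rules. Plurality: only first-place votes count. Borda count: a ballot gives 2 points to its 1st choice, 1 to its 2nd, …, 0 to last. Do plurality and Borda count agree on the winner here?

No

Plurality first-place counts: A 12, B 8, C 16 → C.
Borda totals: A 34, B 41, C 33 → B.
The two rules disagree: plurality picks C, Borda picks B.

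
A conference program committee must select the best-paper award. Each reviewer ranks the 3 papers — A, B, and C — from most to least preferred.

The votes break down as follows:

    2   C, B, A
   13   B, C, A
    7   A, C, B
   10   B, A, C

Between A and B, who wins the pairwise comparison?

B

Ballots ranking A above B: 7.
Ballots ranking B above A: 2+13+10 = 25.
B wins the head-to-head, 25–7.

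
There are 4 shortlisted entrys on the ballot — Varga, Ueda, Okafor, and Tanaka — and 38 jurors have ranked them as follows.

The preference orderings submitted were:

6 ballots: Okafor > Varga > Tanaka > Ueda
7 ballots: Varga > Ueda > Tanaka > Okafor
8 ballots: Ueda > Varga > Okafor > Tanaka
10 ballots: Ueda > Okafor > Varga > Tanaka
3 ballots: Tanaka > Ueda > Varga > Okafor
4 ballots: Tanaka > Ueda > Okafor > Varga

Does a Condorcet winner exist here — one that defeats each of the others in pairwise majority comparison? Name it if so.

Head-to-head results (38 voters total):
Varga vs Ueda: Ueda wins 25–13.
Varga vs Okafor: Okafor wins 20–18.
Varga vs Tanaka: Varga wins 31–7.
Ueda vs Okafor: Ueda wins 32–6.
Ueda vs Tanaka: Ueda wins 25–13.
Okafor vs Tanaka: Okafor wins 24–14.
Ueda beats each rival — Varga (25–13), Okafor (32–6), Tanaka (25–13) — so Ueda is the Condorcet winner.

Ueda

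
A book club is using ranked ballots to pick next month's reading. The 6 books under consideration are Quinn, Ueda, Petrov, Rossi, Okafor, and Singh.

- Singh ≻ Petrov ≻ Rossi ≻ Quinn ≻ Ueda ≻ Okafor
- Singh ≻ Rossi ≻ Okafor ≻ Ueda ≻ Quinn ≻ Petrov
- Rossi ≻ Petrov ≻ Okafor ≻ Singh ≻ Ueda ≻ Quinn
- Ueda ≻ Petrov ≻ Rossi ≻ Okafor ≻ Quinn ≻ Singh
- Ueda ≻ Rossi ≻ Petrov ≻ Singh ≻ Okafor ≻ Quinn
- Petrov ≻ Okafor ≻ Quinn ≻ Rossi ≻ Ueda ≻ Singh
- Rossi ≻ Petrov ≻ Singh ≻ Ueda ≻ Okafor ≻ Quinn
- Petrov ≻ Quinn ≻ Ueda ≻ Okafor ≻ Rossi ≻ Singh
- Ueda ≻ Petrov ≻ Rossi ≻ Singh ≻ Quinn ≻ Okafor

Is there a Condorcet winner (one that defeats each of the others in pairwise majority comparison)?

Head-to-head results (9 voters total):
Quinn vs Ueda: Ueda wins 6–3.
Quinn vs Petrov: Petrov wins 8–1.
Quinn vs Rossi: Rossi wins 7–2.
Quinn vs Okafor: Okafor wins 6–3.
Quinn vs Singh: Singh wins 6–3.
Ueda vs Petrov: Petrov wins 5–4.
Ueda vs Rossi: Rossi wins 5–4.
Ueda vs Okafor: Ueda wins 6–3.
Ueda vs Singh: Ueda wins 5–4.
Petrov vs Rossi: Petrov wins 5–4.
Petrov vs Okafor: Petrov wins 8–1.
Petrov vs Singh: Petrov wins 7–2.
Rossi vs Okafor: Rossi wins 7–2.
Rossi vs Singh: Rossi wins 7–2.
Okafor vs Singh: Singh wins 5–4.
Petrov beats each rival — Quinn (8–1), Ueda (5–4), Rossi (5–4), Okafor (8–1), Singh (7–2) — so Petrov is the Condorcet winner.

Yes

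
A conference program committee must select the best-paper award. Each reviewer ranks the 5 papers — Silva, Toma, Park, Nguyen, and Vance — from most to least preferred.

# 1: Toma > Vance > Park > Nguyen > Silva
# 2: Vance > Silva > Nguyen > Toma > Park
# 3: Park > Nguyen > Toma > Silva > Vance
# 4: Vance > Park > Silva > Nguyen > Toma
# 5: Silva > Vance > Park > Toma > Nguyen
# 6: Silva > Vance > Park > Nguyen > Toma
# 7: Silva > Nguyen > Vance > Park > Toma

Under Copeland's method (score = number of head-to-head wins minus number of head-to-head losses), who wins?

Silva

Pairwise results:
  Silva vs Toma: Silva wins 5–2.
  Silva vs Park: Silva wins 4–3.
  Silva vs Nguyen: Silva wins 5–2.
  Silva vs Vance: Silva wins 4–3.
  Toma vs Park: Park wins 5–2.
  Toma vs Nguyen: Nguyen wins 5–2.
  Toma vs Vance: Vance wins 5–2.
  Park vs Nguyen: Park wins 5–2.
  Park vs Vance: Vance wins 6–1.
  Nguyen vs Vance: Vance wins 5–2.
Copeland scores (wins − losses):
  Silva: 4 − 0 = 4
  Toma: 0 − 4 = -4
  Park: 2 − 2 = 0
  Nguyen: 1 − 3 = -2
  Vance: 3 − 1 = 2
Silva has the best Copeland score.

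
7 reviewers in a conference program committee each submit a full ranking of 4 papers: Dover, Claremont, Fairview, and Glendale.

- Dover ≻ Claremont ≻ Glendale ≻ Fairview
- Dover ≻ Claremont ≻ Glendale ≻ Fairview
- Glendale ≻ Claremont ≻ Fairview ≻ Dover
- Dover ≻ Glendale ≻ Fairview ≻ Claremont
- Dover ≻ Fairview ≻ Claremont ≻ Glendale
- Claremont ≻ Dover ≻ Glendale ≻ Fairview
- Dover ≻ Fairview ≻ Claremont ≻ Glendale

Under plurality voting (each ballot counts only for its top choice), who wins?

Dover

First-place vote totals:
  Dover: 5
  Claremont: 1
  Fairview: 0
  Glendale: 1
Dover has the most first-place votes.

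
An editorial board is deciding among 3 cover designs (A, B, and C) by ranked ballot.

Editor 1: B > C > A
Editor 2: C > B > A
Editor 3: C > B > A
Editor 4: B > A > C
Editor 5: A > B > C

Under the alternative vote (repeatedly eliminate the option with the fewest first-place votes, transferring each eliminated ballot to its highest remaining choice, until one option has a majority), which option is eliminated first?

Round 1: B 2, C 2, A 1. A has the fewest and is eliminated.
Round 2: B 3, C 2. B has a majority.

A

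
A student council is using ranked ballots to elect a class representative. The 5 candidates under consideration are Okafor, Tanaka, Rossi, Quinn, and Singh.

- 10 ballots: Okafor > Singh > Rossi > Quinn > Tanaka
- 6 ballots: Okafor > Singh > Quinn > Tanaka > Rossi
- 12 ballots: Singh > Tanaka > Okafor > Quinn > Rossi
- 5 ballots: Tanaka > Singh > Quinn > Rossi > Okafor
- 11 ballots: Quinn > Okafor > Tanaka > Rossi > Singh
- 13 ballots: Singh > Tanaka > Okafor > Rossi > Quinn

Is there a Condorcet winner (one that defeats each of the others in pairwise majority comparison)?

Head-to-head results (57 voters total):
Okafor vs Tanaka: Tanaka wins 30–27.
Okafor vs Rossi: Okafor wins 52–5.
Okafor vs Quinn: Okafor wins 41–16.
Okafor vs Singh: Singh wins 30–27.
Tanaka vs Rossi: Tanaka wins 47–10.
Tanaka vs Quinn: Tanaka wins 30–27.
Tanaka vs Singh: Singh wins 41–16.
Rossi vs Quinn: Quinn wins 34–23.
Rossi vs Singh: Singh wins 46–11.
Quinn vs Singh: Singh wins 46–11.
Singh beats each rival — Okafor (30–27), Tanaka (41–16), Rossi (46–11), Quinn (46–11) — so Singh is the Condorcet winner.

Yes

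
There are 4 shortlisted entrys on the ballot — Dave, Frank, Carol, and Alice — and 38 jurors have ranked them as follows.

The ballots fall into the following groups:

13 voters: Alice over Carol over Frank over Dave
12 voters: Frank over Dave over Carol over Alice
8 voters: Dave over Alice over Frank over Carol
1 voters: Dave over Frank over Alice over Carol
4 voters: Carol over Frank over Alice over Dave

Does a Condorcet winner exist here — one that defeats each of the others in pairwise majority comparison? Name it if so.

None — there is no Condorcet winner

Head-to-head results (38 voters total):
Dave vs Frank: Frank wins 29–9.
Dave vs Carol: Dave wins 21–17.
Dave vs Alice: Dave wins 21–17.
Frank vs Carol: Frank wins 21–17.
Frank vs Alice: Alice wins 21–17.
Carol vs Alice: Alice wins 22–16.
No candidate beats all others: Dave beats Alice beats Frank beats Dave, a majority cycle.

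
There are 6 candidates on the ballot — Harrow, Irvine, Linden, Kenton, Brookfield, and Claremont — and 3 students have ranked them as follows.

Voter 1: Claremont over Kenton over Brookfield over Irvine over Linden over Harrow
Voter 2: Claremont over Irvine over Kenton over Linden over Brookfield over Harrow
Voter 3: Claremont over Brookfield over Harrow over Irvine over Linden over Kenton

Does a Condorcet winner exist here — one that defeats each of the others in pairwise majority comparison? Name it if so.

Claremont

Head-to-head results (3 voters total):
Harrow vs Irvine: Irvine wins 2–1.
Harrow vs Linden: Linden wins 2–1.
Harrow vs Kenton: Kenton wins 2–1.
Harrow vs Brookfield: Brookfield wins 3–0.
Harrow vs Claremont: Claremont wins 3–0.
Irvine vs Linden: Irvine wins 3–0.
Irvine vs Kenton: Irvine wins 2–1.
Irvine vs Brookfield: Brookfield wins 2–1.
Irvine vs Claremont: Claremont wins 3–0.
Linden vs Kenton: Kenton wins 2–1.
Linden vs Brookfield: Brookfield wins 2–1.
Linden vs Claremont: Claremont wins 3–0.
Kenton vs Brookfield: Kenton wins 2–1.
Kenton vs Claremont: Claremont wins 3–0.
Brookfield vs Claremont: Claremont wins 3–0.
Claremont beats each rival — Harrow (3–0), Irvine (3–0), Linden (3–0), Kenton (3–0), Brookfield (3–0) — so Claremont is the Condorcet winner.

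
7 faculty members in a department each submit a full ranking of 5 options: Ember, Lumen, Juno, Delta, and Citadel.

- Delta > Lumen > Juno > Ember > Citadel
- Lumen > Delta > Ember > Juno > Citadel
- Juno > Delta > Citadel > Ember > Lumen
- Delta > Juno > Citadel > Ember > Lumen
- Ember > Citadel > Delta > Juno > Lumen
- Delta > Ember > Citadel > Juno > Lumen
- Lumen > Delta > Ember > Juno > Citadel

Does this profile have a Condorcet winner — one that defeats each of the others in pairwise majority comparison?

Yes

Head-to-head results (7 voters total):
Ember vs Lumen: Ember wins 4–3.
Ember vs Juno: Ember wins 4–3.
Ember vs Delta: Delta wins 6–1.
Ember vs Citadel: Ember wins 5–2.
Lumen vs Juno: Juno wins 4–3.
Lumen vs Delta: Delta wins 5–2.
Lumen vs Citadel: Citadel wins 4–3.
Juno vs Delta: Delta wins 6–1.
Juno vs Citadel: Juno wins 5–2.
Delta vs Citadel: Delta wins 6–1.
Delta beats each rival — Ember (6–1), Lumen (5–2), Juno (6–1), Citadel (6–1) — so Delta is the Condorcet winner.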